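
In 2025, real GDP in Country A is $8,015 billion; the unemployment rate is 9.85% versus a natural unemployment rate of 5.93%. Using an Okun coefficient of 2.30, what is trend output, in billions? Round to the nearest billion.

$8,809 billion

Unemployment gap = 9.85 - 5.93 = 3.92 points, so output gap = -2.3 × 3.92 = -9.016%.
Since Y = Y* × (1 + gap/100), Y* = 8015/0.90984 ≈ 8809 billion.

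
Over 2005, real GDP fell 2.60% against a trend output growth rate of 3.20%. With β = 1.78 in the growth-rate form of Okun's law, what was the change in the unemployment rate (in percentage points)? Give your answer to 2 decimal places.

3.26 percentage points

Growth-rate Okun's law: g_Y = g_Y* - β × Δu, so Δu = (g_Y* - g_Y)/β.
Δu = (3.2 + 2.6)/1.78 = 5.8/1.78 = 3.26 percentage points.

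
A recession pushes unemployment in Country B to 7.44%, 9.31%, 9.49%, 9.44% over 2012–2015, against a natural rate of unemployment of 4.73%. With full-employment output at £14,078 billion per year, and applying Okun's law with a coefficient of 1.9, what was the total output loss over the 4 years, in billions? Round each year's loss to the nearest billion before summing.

£4,483 billion

Year 2012: gap = -1.9 × (7.44 - 4.73) = -5.149%, loss ≈ 14078 × 5.149/100 ≈ 725.
Year 2013: gap = -1.9 × (9.31 - 4.73) = -8.702%, loss ≈ 14078 × 8.702/100 ≈ 1225.
Year 2014: gap = -1.9 × (9.49 - 4.73) = -9.044%, loss ≈ 14078 × 9.044/100 ≈ 1273.
Year 2015: gap = -1.9 × (9.44 - 4.73) = -8.949%, loss ≈ 14078 × 8.949/100 ≈ 1260.
Total lost output = 725 + 1225 + 1273 + 1260 = 4483 billion.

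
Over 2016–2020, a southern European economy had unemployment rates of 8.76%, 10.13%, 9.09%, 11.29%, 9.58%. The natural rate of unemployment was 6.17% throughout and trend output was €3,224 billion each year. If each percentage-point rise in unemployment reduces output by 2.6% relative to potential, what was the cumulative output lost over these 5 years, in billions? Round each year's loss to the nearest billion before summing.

Year 2016: gap = -2.6 × (8.76 - 6.17) = -6.734%, loss ≈ 3224 × 6.734/100 ≈ 217.
Year 2017: gap = -2.6 × (10.13 - 6.17) = -10.296%, loss ≈ 3224 × 10.296/100 ≈ 332.
Year 2018: gap = -2.6 × (9.09 - 6.17) = -7.592%, loss ≈ 3224 × 7.592/100 ≈ 245.
Year 2019: gap = -2.6 × (11.29 - 6.17) = -13.312%, loss ≈ 3224 × 13.312/100 ≈ 429.
Year 2020: gap = -2.6 × (9.58 - 6.17) = -8.866%, loss ≈ 3224 × 8.866/100 ≈ 286.
Total lost output = 217 + 332 + 245 + 429 + 286 = 1509 billion.

€1,509 billion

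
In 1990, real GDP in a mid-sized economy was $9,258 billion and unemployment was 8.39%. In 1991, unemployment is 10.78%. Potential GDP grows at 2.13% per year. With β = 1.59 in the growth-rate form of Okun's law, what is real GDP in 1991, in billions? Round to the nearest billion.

$9,103 billion

Δu = 10.78 - 8.39 = 2.39 points.
Okun's law (growth form): g_Y = g_Y* - β × Δu = 2.13 - 1.59 × (2.39) = 2.13 - 3.8001 = -1.6701%.
Real GDP in the next year = 9258 × (1 - 1.6701/100) = 9258 × 0.983299 ≈ 9103 billion.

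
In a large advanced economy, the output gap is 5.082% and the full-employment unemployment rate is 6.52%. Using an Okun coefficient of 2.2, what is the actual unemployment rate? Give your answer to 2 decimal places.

From Okun's law, u - u* = -(output gap)/β = -(5.082)/2.2 = -2.31 points.
So u = 6.52 - 2.31 = 4.21%.

4.21%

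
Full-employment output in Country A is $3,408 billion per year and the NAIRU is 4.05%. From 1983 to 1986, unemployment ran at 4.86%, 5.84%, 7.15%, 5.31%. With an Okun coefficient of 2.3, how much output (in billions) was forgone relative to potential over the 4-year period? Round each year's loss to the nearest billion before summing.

Year 1983: gap = -2.3 × (4.86 - 4.05) = -1.863%, loss ≈ 3408 × 1.863/100 ≈ 63.
Year 1984: gap = -2.3 × (5.84 - 4.05) = -4.117%, loss ≈ 3408 × 4.117/100 ≈ 140.
Year 1985: gap = -2.3 × (7.15 - 4.05) = -7.13%, loss ≈ 3408 × 7.13/100 ≈ 243.
Year 1986: gap = -2.3 × (5.31 - 4.05) = -2.898%, loss ≈ 3408 × 2.898/100 ≈ 99.
Total lost output = 63 + 140 + 243 + 99 = 545 billion.

$545 billion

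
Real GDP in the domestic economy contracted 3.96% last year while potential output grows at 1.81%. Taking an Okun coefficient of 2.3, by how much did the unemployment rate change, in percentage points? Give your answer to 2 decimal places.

2.51 percentage points

Growth-rate Okun's law: g_Y = g_Y* - β × Δu, so Δu = (g_Y* - g_Y)/β.
Δu = (1.81 + 3.96)/2.3 = 5.77/2.3 = 2.51 percentage points.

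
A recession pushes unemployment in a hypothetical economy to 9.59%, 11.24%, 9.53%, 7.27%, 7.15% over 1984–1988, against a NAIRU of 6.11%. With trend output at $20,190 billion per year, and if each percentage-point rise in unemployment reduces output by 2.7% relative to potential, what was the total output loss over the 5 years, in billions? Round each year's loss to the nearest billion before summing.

Year 1984: gap = -2.7 × (9.59 - 6.11) = -9.396%, loss ≈ 20190 × 9.396/100 ≈ 1897.
Year 1985: gap = -2.7 × (11.24 - 6.11) = -13.851%, loss ≈ 20190 × 13.851/100 ≈ 2797.
Year 1986: gap = -2.7 × (9.53 - 6.11) = -9.234%, loss ≈ 20190 × 9.234/100 ≈ 1864.
Year 1987: gap = -2.7 × (7.27 - 6.11) = -3.132%, loss ≈ 20190 × 3.132/100 ≈ 632.
Year 1988: gap = -2.7 × (7.15 - 6.11) = -2.808%, loss ≈ 20190 × 2.808/100 ≈ 567.
Total lost output = 1897 + 2797 + 1864 + 632 + 567 = 7757 billion.

$7,757 billion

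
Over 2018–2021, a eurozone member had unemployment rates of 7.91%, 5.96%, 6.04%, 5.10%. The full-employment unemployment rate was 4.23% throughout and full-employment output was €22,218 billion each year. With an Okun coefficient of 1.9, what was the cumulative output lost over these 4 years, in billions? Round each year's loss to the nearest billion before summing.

Year 2018: gap = -1.9 × (7.91 - 4.23) = -6.992%, loss ≈ 22218 × 6.992/100 ≈ 1553.
Year 2019: gap = -1.9 × (5.96 - 4.23) = -3.287%, loss ≈ 22218 × 3.287/100 ≈ 730.
Year 2020: gap = -1.9 × (6.04 - 4.23) = -3.439%, loss ≈ 22218 × 3.439/100 ≈ 764.
Year 2021: gap = -1.9 × (5.1 - 4.23) = -1.653%, loss ≈ 22218 × 1.653/100 ≈ 367.
Total lost output = 1553 + 730 + 764 + 367 = 3414 billion.

€3,414 billion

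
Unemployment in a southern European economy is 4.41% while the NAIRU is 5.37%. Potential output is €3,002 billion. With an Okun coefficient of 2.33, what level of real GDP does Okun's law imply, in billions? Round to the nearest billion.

Unemployment gap = 4.41 - 5.37 = -0.96 points, so the output gap is -2.33 × (-0.96) = 2.2368%.
Actual GDP = 3002 × (1 + 2.2368/100) = 3002 × 1.022368 ≈ 3069 billion.

€3,069 billion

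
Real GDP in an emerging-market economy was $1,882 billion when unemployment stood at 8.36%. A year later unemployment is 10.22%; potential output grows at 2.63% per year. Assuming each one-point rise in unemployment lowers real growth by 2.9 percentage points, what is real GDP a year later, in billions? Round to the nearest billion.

$1,830 billion

Δu = 10.22 - 8.36 = 1.86 points.
Okun's law (growth form): g_Y = g_Y* - β × Δu = 2.63 - 2.9 × (1.86) = 2.63 - 5.394 = -2.764%.
Real GDP in the next year = 1882 × (1 - 2.764/100) = 1882 × 0.97236 ≈ 1830 billion.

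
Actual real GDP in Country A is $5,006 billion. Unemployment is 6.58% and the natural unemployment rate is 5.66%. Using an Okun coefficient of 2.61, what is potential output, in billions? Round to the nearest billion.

$5,129 billion

Unemployment gap = 6.58 - 5.66 = 0.92 points, so output gap = -2.61 × 0.92 = -2.4012%.
Since Y = Y* × (1 + gap/100), Y* = 5006/0.975988 ≈ 5129 billion.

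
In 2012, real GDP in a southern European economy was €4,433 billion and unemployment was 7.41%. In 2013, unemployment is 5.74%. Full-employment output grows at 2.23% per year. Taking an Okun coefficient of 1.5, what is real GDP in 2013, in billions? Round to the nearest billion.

€4,643 billion

Δu = 5.74 - 7.41 = -1.67 points.
Okun's law (growth form): g_Y = g_Y* - β × Δu = 2.23 - 1.5 × (-1.67) = 2.23 + 2.505 = 4.735%.
Real GDP in the next year = 4433 × (1 + 4.735/100) = 4433 × 1.04735 ≈ 4643 billion.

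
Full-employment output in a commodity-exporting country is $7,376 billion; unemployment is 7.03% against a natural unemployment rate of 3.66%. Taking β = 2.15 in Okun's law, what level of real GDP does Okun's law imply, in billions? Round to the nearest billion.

$6,842 billion

Unemployment gap = 7.03 - 3.66 = 3.37 points, so the output gap is -2.15 × 3.37 = -7.2455%.
Actual GDP = 7376 × (1 - 7.2455/100) = 7376 × 0.927545 ≈ 6842 billion.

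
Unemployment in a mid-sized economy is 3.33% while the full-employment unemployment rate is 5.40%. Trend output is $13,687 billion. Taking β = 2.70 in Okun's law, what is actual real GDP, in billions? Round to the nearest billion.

$14,452 billion

Unemployment gap = 3.33 - 5.4 = -2.07 points, so the output gap is -2.7 × (-2.07) = 5.589%.
Actual GDP = 13687 × (1 + 5.589/100) = 13687 × 1.05589 ≈ 14452 billion.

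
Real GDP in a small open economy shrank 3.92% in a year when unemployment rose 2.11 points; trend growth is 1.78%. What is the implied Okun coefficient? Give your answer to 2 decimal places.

β ≈ 2.70

Growth form: g_Y = g_Y* - β × Δu, so β = (g_Y* - g_Y)/Δu.
β = (1.78 + 3.92)/2.11 = 5.7/2.11 = 2.70.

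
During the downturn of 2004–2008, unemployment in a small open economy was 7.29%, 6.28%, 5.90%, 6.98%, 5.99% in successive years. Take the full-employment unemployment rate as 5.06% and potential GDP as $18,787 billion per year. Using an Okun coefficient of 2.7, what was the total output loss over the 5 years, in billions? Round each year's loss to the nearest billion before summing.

$3,622 billion

Year 2004: gap = -2.7 × (7.29 - 5.06) = -6.021%, loss ≈ 18787 × 6.021/100 ≈ 1131.
Year 2005: gap = -2.7 × (6.28 - 5.06) = -3.294%, loss ≈ 18787 × 3.294/100 ≈ 619.
Year 2006: gap = -2.7 × (5.9 - 5.06) = -2.268%, loss ≈ 18787 × 2.268/100 ≈ 426.
Year 2007: gap = -2.7 × (6.98 - 5.06) = -5.184%, loss ≈ 18787 × 5.184/100 ≈ 974.
Year 2008: gap = -2.7 × (5.99 - 5.06) = -2.511%, loss ≈ 18787 × 2.511/100 ≈ 472.
Total lost output = 1131 + 619 + 426 + 974 + 472 = 3622 billion.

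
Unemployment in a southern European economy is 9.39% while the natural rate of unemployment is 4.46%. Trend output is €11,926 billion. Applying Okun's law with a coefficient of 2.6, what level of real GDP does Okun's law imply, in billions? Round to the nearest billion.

€10,397 billion

Unemployment gap = 9.39 - 4.46 = 4.93 points, so the output gap is -2.6 × 4.93 = -12.818%.
Actual GDP = 11926 × (1 - 12.818/100) = 11926 × 0.87182 ≈ 10397 billion.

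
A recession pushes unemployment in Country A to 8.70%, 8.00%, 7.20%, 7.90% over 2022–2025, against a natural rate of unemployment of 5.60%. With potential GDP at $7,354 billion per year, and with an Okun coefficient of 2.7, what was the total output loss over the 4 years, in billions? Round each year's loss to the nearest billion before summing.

Year 2022: gap = -2.7 × (8.7 - 5.6) = -8.37%, loss ≈ 7354 × 8.37/100 ≈ 616.
Year 2023: gap = -2.7 × (8 - 5.6) = -6.48%, loss ≈ 7354 × 6.48/100 ≈ 477.
Year 2024: gap = -2.7 × (7.2 - 5.6) = -4.32%, loss ≈ 7354 × 4.32/100 ≈ 318.
Year 2025: gap = -2.7 × (7.9 - 5.6) = -6.21%, loss ≈ 7354 × 6.21/100 ≈ 457.
Total lost output = 616 + 477 + 318 + 457 = 1868 billion.

$1,868 billion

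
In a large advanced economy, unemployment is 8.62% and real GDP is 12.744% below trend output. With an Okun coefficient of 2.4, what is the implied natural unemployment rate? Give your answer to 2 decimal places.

From Okun's law, u - u* = -(output gap)/β = -(-12.744)/2.4 = 5.31 points.
So u* = 8.62 - 5.31 = 3.31%.

3.31%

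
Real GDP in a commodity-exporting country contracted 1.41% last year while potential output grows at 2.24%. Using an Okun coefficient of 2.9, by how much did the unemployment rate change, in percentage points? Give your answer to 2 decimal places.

Growth-rate Okun's law: g_Y = g_Y* - β × Δu, so Δu = (g_Y* - g_Y)/β.
Δu = (2.24 + 1.41)/2.9 = 3.65/2.9 = 1.26 percentage points.

1.26 percentage points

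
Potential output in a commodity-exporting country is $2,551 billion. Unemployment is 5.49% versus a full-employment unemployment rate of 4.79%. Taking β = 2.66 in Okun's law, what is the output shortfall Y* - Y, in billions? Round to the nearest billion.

$47 billion

Output gap = -2.66 × (5.49 - 4.79) = -2.66 × 0.7 = -1.862%.
Actual GDP ≈ 2551 × 0.98138 ≈ 2504 billion, so the shortfall is 2551 - 2504 = 47 billion.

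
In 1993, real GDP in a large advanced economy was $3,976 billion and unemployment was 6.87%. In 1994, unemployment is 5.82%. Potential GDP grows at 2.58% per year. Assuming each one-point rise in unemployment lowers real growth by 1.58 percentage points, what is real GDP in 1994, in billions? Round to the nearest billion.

Δu = 5.82 - 6.87 = -1.05 points.
Okun's law (growth form): g_Y = g_Y* - β × Δu = 2.58 - 1.58 × (-1.05) = 2.58 + 1.659 = 4.239%.
Real GDP in the next year = 3976 × (1 + 4.239/100) = 3976 × 1.04239 ≈ 4145 billion.

$4,145 billion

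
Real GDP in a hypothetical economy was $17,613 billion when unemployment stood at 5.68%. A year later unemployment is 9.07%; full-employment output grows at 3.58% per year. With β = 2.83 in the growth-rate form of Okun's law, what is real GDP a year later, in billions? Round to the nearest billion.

Δu = 9.07 - 5.68 = 3.39 points.
Okun's law (growth form): g_Y = g_Y* - β × Δu = 3.58 - 2.83 × (3.39) = 3.58 - 9.5937 = -6.0137%.
Real GDP in the next year = 17613 × (1 - 6.0137/100) = 17613 × 0.939863 ≈ 16554 billion.

$16,554 billion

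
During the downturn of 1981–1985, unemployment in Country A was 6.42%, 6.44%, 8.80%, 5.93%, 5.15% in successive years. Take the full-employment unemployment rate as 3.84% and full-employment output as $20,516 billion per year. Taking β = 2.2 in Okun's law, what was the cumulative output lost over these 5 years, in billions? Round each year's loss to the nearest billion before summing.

Year 1981: gap = -2.2 × (6.42 - 3.84) = -5.676%, loss ≈ 20516 × 5.676/100 ≈ 1164.
Year 1982: gap = -2.2 × (6.44 - 3.84) = -5.72%, loss ≈ 20516 × 5.72/100 ≈ 1174.
Year 1983: gap = -2.2 × (8.8 - 3.84) = -10.912%, loss ≈ 20516 × 10.912/100 ≈ 2239.
Year 1984: gap = -2.2 × (5.93 - 3.84) = -4.598%, loss ≈ 20516 × 4.598/100 ≈ 943.
Year 1985: gap = -2.2 × (5.15 - 3.84) = -2.882%, loss ≈ 20516 × 2.882/100 ≈ 591.
Total lost output = 1164 + 1174 + 2239 + 943 + 591 = 6111 billion.

$6,111 billion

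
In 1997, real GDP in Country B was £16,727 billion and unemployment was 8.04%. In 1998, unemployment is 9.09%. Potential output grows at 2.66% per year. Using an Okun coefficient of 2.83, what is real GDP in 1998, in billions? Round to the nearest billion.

£16,675 billion

Δu = 9.09 - 8.04 = 1.05 points.
Okun's law (growth form): g_Y = g_Y* - β × Δu = 2.66 - 2.83 × (1.05) = 2.66 - 2.9715 = -0.3115%.
Real GDP in the next year = 16727 × (1 - 0.3115/100) = 16727 × 0.996885 ≈ 16675 billion.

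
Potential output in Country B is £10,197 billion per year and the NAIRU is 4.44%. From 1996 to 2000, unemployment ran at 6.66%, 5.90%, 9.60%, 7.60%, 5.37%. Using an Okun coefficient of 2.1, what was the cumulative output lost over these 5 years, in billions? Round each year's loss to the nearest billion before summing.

Year 1996: gap = -2.1 × (6.66 - 4.44) = -4.662%, loss ≈ 10197 × 4.662/100 ≈ 475.
Year 1997: gap = -2.1 × (5.9 - 4.44) = -3.066%, loss ≈ 10197 × 3.066/100 ≈ 313.
Year 1998: gap = -2.1 × (9.6 - 4.44) = -10.836%, loss ≈ 10197 × 10.836/100 ≈ 1105.
Year 1999: gap = -2.1 × (7.6 - 4.44) = -6.636%, loss ≈ 10197 × 6.636/100 ≈ 677.
Year 2000: gap = -2.1 × (5.37 - 4.44) = -1.953%, loss ≈ 10197 × 1.953/100 ≈ 199.
Total lost output = 475 + 313 + 1105 + 677 + 199 = 2769 billion.

£2,769 billion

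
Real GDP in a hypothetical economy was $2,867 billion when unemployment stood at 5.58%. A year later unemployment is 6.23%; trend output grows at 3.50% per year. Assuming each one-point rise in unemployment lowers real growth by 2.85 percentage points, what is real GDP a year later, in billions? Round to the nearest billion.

Δu = 6.23 - 5.58 = 0.65 points.
Okun's law (growth form): g_Y = g_Y* - β × Δu = 3.50 - 2.85 × (0.65) = 3.5 - 1.8525 = 1.6475%.
Real GDP in the next year = 2867 × (1 + 1.6475/100) = 2867 × 1.016475 ≈ 2914 billion.

$2,914 billion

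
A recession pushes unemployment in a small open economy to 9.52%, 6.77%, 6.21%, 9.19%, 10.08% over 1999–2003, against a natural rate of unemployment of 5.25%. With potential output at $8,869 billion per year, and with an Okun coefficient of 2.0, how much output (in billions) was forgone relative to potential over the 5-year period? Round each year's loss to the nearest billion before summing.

Year 1999: gap = -2.0 × (9.52 - 5.25) = -8.54%, loss ≈ 8869 × 8.54/100 ≈ 757.
Year 2000: gap = -2.0 × (6.77 - 5.25) = -3.04%, loss ≈ 8869 × 3.04/100 ≈ 270.
Year 2001: gap = -2.0 × (6.21 - 5.25) = -1.92%, loss ≈ 8869 × 1.92/100 ≈ 170.
Year 2002: gap = -2.0 × (9.19 - 5.25) = -7.88%, loss ≈ 8869 × 7.88/100 ≈ 699.
Year 2003: gap = -2.0 × (10.08 - 5.25) = -9.66%, loss ≈ 8869 × 9.66/100 ≈ 857.
Total lost output = 757 + 270 + 170 + 699 + 857 = 2753 billion.

$2,753 billion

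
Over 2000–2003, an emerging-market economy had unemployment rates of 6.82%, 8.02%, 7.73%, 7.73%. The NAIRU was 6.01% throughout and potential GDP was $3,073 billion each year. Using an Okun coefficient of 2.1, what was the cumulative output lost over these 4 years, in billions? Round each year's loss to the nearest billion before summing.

Year 2000: gap = -2.1 × (6.82 - 6.01) = -1.701%, loss ≈ 3073 × 1.701/100 ≈ 52.
Year 2001: gap = -2.1 × (8.02 - 6.01) = -4.221%, loss ≈ 3073 × 4.221/100 ≈ 130.
Year 2002: gap = -2.1 × (7.73 - 6.01) = -3.612%, loss ≈ 3073 × 3.612/100 ≈ 111.
Year 2003: gap = -2.1 × (7.73 - 6.01) = -3.612%, loss ≈ 3073 × 3.612/100 ≈ 111.
Total lost output = 52 + 130 + 111 + 111 = 404 billion.

$404 billion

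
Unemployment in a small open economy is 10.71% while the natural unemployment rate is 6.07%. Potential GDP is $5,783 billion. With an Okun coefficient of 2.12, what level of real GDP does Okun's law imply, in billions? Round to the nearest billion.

$5,214 billion

Unemployment gap = 10.71 - 6.07 = 4.64 points, so the output gap is -2.12 × 4.64 = -9.8368%.
Actual GDP = 5783 × (1 - 9.8368/100) = 5783 × 0.901632 ≈ 5214 billion.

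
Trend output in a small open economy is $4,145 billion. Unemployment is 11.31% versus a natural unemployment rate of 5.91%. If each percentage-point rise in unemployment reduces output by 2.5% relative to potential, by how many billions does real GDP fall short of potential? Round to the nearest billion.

Output gap = -2.5 × (11.31 - 5.91) = -2.5 × 5.4 = -13.5%.
Actual GDP ≈ 4145 × 0.865 ≈ 3585 billion, so the shortfall is 4145 - 3585 = 560 billion.

$560 billion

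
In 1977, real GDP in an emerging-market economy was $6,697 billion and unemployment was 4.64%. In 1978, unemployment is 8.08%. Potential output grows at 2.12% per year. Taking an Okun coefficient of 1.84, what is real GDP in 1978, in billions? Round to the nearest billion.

$6,415 billion

Δu = 8.08 - 4.64 = 3.44 points.
Okun's law (growth form): g_Y = g_Y* - β × Δu = 2.12 - 1.84 × (3.44) = 2.12 - 6.3296 = -4.2096%.
Real GDP in the next year = 6697 × (1 - 4.2096/100) = 6697 × 0.957904 ≈ 6415 billion.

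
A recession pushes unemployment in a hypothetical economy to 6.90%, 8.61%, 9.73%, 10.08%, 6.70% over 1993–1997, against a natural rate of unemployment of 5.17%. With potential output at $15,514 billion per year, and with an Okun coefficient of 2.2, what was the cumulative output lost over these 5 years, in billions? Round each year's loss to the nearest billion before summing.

Year 1993: gap = -2.2 × (6.9 - 5.17) = -3.806%, loss ≈ 15514 × 3.806/100 ≈ 590.
Year 1994: gap = -2.2 × (8.61 - 5.17) = -7.568%, loss ≈ 15514 × 7.568/100 ≈ 1174.
Year 1995: gap = -2.2 × (9.73 - 5.17) = -10.032%, loss ≈ 15514 × 10.032/100 ≈ 1556.
Year 1996: gap = -2.2 × (10.08 - 5.17) = -10.802%, loss ≈ 15514 × 10.802/100 ≈ 1676.
Year 1997: gap = -2.2 × (6.7 - 5.17) = -3.366%, loss ≈ 15514 × 3.366/100 ≈ 522.
Total lost output = 590 + 1174 + 1556 + 1676 + 522 = 5518 billion.

$5,518 billion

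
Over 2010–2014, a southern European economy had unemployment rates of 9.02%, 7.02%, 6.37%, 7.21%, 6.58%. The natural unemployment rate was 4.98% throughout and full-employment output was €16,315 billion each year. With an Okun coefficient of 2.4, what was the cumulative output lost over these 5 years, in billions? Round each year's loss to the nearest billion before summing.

Year 2010: gap = -2.4 × (9.02 - 4.98) = -9.696%, loss ≈ 16315 × 9.696/100 ≈ 1582.
Year 2011: gap = -2.4 × (7.02 - 4.98) = -4.896%, loss ≈ 16315 × 4.896/100 ≈ 799.
Year 2012: gap = -2.4 × (6.37 - 4.98) = -3.336%, loss ≈ 16315 × 3.336/100 ≈ 544.
Year 2013: gap = -2.4 × (7.21 - 4.98) = -5.352%, loss ≈ 16315 × 5.352/100 ≈ 873.
Year 2014: gap = -2.4 × (6.58 - 4.98) = -3.84%, loss ≈ 16315 × 3.84/100 ≈ 626.
Total lost output = 1582 + 799 + 544 + 873 + 626 = 4424 billion.

€4,424 billion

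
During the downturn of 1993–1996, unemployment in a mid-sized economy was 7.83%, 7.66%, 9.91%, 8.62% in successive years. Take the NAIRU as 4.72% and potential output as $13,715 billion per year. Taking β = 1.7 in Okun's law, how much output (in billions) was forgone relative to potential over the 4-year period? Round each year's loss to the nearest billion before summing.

Year 1993: gap = -1.7 × (7.83 - 4.72) = -5.287%, loss ≈ 13715 × 5.287/100 ≈ 725.
Year 1994: gap = -1.7 × (7.66 - 4.72) = -4.998%, loss ≈ 13715 × 4.998/100 ≈ 685.
Year 1995: gap = -1.7 × (9.91 - 4.72) = -8.823%, loss ≈ 13715 × 8.823/100 ≈ 1210.
Year 1996: gap = -1.7 × (8.62 - 4.72) = -6.63%, loss ≈ 13715 × 6.63/100 ≈ 909.
Total lost output = 725 + 685 + 1210 + 909 = 3529 billion.

$3,529 billion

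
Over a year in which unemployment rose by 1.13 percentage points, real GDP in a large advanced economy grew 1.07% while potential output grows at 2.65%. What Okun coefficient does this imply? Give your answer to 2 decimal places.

Growth form: g_Y = g_Y* - β × Δu, so β = (g_Y* - g_Y)/Δu.
β = (2.65 - 1.07)/1.13 = 1.58/1.13 = 1.40.

β ≈ 1.40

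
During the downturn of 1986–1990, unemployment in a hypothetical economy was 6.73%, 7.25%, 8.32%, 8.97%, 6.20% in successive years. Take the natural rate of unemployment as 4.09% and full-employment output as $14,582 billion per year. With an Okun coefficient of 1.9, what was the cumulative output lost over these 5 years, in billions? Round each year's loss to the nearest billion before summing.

$4,716 billion

Year 1986: gap = -1.9 × (6.73 - 4.09) = -5.016%, loss ≈ 14582 × 5.016/100 ≈ 731.
Year 1987: gap = -1.9 × (7.25 - 4.09) = -6.004%, loss ≈ 14582 × 6.004/100 ≈ 876.
Year 1988: gap = -1.9 × (8.32 - 4.09) = -8.037%, loss ≈ 14582 × 8.037/100 ≈ 1172.
Year 1989: gap = -1.9 × (8.97 - 4.09) = -9.272%, loss ≈ 14582 × 9.272/100 ≈ 1352.
Year 1990: gap = -1.9 × (6.2 - 4.09) = -4.009%, loss ≈ 14582 × 4.009/100 ≈ 585.
Total lost output = 731 + 876 + 1172 + 1352 + 585 = 4716 billion.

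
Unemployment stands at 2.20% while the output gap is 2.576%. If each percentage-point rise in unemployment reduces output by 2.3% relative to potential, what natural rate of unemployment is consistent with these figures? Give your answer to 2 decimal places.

3.32%

From Okun's law, u - u* = -(output gap)/β = -(2.576)/2.3 = -1.12 points.
So u* = 2.2 + 1.12 = 3.32%.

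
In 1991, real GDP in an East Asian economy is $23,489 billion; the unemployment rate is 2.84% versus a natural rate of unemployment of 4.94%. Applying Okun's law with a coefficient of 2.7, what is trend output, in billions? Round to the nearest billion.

$22,229 billion

Unemployment gap = 2.84 - 4.94 = -2.1 points, so output gap = -2.7 × (-2.1) = 5.67%.
Since Y = Y* × (1 + gap/100), Y* = 23489/1.0567 ≈ 22229 billion.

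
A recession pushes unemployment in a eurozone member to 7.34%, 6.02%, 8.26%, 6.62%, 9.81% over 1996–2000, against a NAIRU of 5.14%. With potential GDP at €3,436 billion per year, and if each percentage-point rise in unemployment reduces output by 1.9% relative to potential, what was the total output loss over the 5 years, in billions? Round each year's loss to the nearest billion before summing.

Year 1996: gap = -1.9 × (7.34 - 5.14) = -4.18%, loss ≈ 3436 × 4.18/100 ≈ 144.
Year 1997: gap = -1.9 × (6.02 - 5.14) = -1.672%, loss ≈ 3436 × 1.672/100 ≈ 57.
Year 1998: gap = -1.9 × (8.26 - 5.14) = -5.928%, loss ≈ 3436 × 5.928/100 ≈ 204.
Year 1999: gap = -1.9 × (6.62 - 5.14) = -2.812%, loss ≈ 3436 × 2.812/100 ≈ 97.
Year 2000: gap = -1.9 × (9.81 - 5.14) = -8.873%, loss ≈ 3436 × 8.873/100 ≈ 305.
Total lost output = 144 + 57 + 204 + 97 + 305 = 807 billion.

€807 billion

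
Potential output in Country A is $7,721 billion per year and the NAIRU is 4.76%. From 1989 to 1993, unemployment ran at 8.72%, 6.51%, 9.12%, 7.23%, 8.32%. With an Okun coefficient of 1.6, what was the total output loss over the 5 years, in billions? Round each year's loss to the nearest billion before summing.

Year 1989: gap = -1.6 × (8.72 - 4.76) = -6.336%, loss ≈ 7721 × 6.336/100 ≈ 489.
Year 1990: gap = -1.6 × (6.51 - 4.76) = -2.8%, loss ≈ 7721 × 2.8/100 ≈ 216.
Year 1991: gap = -1.6 × (9.12 - 4.76) = -6.976%, loss ≈ 7721 × 6.976/100 ≈ 539.
Year 1992: gap = -1.6 × (7.23 - 4.76) = -3.952%, loss ≈ 7721 × 3.952/100 ≈ 305.
Year 1993: gap = -1.6 × (8.32 - 4.76) = -5.696%, loss ≈ 7721 × 5.696/100 ≈ 440.
Total lost output = 489 + 216 + 539 + 305 + 440 = 1989 billion.

$1,989 billion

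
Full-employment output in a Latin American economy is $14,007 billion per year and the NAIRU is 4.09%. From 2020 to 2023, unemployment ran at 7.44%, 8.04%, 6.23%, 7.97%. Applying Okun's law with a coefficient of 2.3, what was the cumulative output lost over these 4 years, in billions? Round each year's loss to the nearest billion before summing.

Year 2020: gap = -2.3 × (7.44 - 4.09) = -7.705%, loss ≈ 14007 × 7.705/100 ≈ 1079.
Year 2021: gap = -2.3 × (8.04 - 4.09) = -9.085%, loss ≈ 14007 × 9.085/100 ≈ 1273.
Year 2022: gap = -2.3 × (6.23 - 4.09) = -4.922%, loss ≈ 14007 × 4.922/100 ≈ 689.
Year 2023: gap = -2.3 × (7.97 - 4.09) = -8.924%, loss ≈ 14007 × 8.924/100 ≈ 1250.
Total lost output = 1079 + 1273 + 689 + 1250 = 4291 billion.

$4,291 billion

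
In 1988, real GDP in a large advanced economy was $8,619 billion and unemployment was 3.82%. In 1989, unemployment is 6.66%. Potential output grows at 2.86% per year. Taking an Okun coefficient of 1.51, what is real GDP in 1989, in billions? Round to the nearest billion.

$8,496 billion

Δu = 6.66 - 3.82 = 2.84 points.
Okun's law (growth form): g_Y = g_Y* - β × Δu = 2.86 - 1.51 × (2.84) = 2.86 - 4.2884 = -1.4284%.
Real GDP in the next year = 8619 × (1 - 1.4284/100) = 8619 × 0.985716 ≈ 8496 billion.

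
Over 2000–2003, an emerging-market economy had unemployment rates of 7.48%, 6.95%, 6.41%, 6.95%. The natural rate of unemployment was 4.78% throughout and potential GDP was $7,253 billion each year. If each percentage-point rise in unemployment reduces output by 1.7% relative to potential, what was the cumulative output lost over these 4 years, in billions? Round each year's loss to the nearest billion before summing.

Year 2000: gap = -1.7 × (7.48 - 4.78) = -4.59%, loss ≈ 7253 × 4.59/100 ≈ 333.
Year 2001: gap = -1.7 × (6.95 - 4.78) = -3.689%, loss ≈ 7253 × 3.689/100 ≈ 268.
Year 2002: gap = -1.7 × (6.41 - 4.78) = -2.771%, loss ≈ 7253 × 2.771/100 ≈ 201.
Year 2003: gap = -1.7 × (6.95 - 4.78) = -3.689%, loss ≈ 7253 × 3.689/100 ≈ 268.
Total lost output = 333 + 268 + 201 + 268 = 1070 billion.

$1,070 billion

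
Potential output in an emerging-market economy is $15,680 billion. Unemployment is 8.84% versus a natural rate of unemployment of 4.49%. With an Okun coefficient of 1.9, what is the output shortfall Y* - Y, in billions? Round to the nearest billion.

$1,296 billion

Output gap = -1.9 × (8.84 - 4.49) = -1.9 × 4.35 = -8.265%.
Actual GDP ≈ 15680 × 0.91735 ≈ 14384 billion, so the shortfall is 15680 - 14384 = 1296 billion.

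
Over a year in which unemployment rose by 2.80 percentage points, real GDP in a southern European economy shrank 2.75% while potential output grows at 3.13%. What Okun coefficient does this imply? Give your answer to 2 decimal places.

Growth form: g_Y = g_Y* - β × Δu, so β = (g_Y* - g_Y)/Δu.
β = (3.13 + 2.75)/2.80 = 5.88/2.80 = 2.10.

β ≈ 2.10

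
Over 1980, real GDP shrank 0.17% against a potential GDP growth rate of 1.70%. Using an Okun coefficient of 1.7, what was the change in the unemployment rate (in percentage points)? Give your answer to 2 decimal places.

1.10 percentage points

Growth-rate Okun's law: g_Y = g_Y* - β × Δu, so Δu = (g_Y* - g_Y)/β.
Δu = (1.7 + 0.17)/1.7 = 1.87/1.7 = 1.10 percentage points.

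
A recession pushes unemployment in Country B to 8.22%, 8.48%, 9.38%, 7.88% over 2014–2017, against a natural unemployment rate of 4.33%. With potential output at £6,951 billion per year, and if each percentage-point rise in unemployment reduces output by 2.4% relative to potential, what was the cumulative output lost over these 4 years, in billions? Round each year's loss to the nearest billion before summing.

Year 2014: gap = -2.4 × (8.22 - 4.33) = -9.336%, loss ≈ 6951 × 9.336/100 ≈ 649.
Year 2015: gap = -2.4 × (8.48 - 4.33) = -9.96%, loss ≈ 6951 × 9.96/100 ≈ 692.
Year 2016: gap = -2.4 × (9.38 - 4.33) = -12.12%, loss ≈ 6951 × 12.12/100 ≈ 842.
Year 2017: gap = -2.4 × (7.88 - 4.33) = -8.52%, loss ≈ 6951 × 8.52/100 ≈ 592.
Total lost output = 649 + 692 + 842 + 592 = 2775 billion.

£2,775 billion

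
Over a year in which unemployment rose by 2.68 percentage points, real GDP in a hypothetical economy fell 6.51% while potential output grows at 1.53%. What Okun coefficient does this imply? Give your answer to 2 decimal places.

β ≈ 3.00

Growth form: g_Y = g_Y* - β × Δu, so β = (g_Y* - g_Y)/Δu.
β = (1.53 + 6.51)/2.68 = 8.04/2.68 = 3.00.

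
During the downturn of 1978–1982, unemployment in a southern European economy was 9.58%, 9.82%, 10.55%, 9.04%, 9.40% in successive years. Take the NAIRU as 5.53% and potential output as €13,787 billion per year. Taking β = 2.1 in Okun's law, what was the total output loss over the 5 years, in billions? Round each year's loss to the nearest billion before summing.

€6,004 billion

Year 1978: gap = -2.1 × (9.58 - 5.53) = -8.505%, loss ≈ 13787 × 8.505/100 ≈ 1173.
Year 1979: gap = -2.1 × (9.82 - 5.53) = -9.009%, loss ≈ 13787 × 9.009/100 ≈ 1242.
Year 1980: gap = -2.1 × (10.55 - 5.53) = -10.542%, loss ≈ 13787 × 10.542/100 ≈ 1453.
Year 1981: gap = -2.1 × (9.04 - 5.53) = -7.371%, loss ≈ 13787 × 7.371/100 ≈ 1016.
Year 1982: gap = -2.1 × (9.4 - 5.53) = -8.127%, loss ≈ 13787 × 8.127/100 ≈ 1120.
Total lost output = 1173 + 1242 + 1453 + 1016 + 1120 = 6004 billion.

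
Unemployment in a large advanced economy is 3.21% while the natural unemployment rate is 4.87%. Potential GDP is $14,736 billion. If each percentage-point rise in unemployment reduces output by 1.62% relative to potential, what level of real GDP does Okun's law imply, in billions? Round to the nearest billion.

Unemployment gap = 3.21 - 4.87 = -1.66 points, so the output gap is -1.62 × (-1.66) = 2.6892%.
Actual GDP = 14736 × (1 + 2.6892/100) = 14736 × 1.026892 ≈ 15132 billion.

$15,132 billion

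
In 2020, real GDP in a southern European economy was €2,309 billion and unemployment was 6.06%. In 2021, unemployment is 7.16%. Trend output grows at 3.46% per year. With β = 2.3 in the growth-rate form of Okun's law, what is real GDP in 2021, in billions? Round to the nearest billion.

€2,330 billion

Δu = 7.16 - 6.06 = 1.1 points.
Okun's law (growth form): g_Y = g_Y* - β × Δu = 3.46 - 2.3 × (1.10) = 3.46 - 2.53 = 0.93%.
Real GDP in the next year = 2309 × (1 + 0.93/100) = 2309 × 1.0093 ≈ 2330 billion.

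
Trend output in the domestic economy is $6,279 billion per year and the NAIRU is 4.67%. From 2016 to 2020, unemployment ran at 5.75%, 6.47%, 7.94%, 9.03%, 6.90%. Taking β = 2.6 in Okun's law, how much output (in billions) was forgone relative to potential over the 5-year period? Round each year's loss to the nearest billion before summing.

$2,080 billion

Year 2016: gap = -2.6 × (5.75 - 4.67) = -2.808%, loss ≈ 6279 × 2.808/100 ≈ 176.
Year 2017: gap = -2.6 × (6.47 - 4.67) = -4.68%, loss ≈ 6279 × 4.68/100 ≈ 294.
Year 2018: gap = -2.6 × (7.94 - 4.67) = -8.502%, loss ≈ 6279 × 8.502/100 ≈ 534.
Year 2019: gap = -2.6 × (9.03 - 4.67) = -11.336%, loss ≈ 6279 × 11.336/100 ≈ 712.
Year 2020: gap = -2.6 × (6.9 - 4.67) = -5.798%, loss ≈ 6279 × 5.798/100 ≈ 364.
Total lost output = 176 + 294 + 534 + 712 + 364 = 2080 billion.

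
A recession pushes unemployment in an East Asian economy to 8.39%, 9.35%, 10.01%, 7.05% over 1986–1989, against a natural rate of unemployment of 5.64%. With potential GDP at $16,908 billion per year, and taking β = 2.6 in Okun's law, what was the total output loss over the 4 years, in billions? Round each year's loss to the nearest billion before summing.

Year 1986: gap = -2.6 × (8.39 - 5.64) = -7.15%, loss ≈ 16908 × 7.15/100 ≈ 1209.
Year 1987: gap = -2.6 × (9.35 - 5.64) = -9.646%, loss ≈ 16908 × 9.646/100 ≈ 1631.
Year 1988: gap = -2.6 × (10.01 - 5.64) = -11.362%, loss ≈ 16908 × 11.362/100 ≈ 1921.
Year 1989: gap = -2.6 × (7.05 - 5.64) = -3.666%, loss ≈ 16908 × 3.666/100 ≈ 620.
Total lost output = 1209 + 1631 + 1921 + 620 = 5381 billion.

$5,381 billion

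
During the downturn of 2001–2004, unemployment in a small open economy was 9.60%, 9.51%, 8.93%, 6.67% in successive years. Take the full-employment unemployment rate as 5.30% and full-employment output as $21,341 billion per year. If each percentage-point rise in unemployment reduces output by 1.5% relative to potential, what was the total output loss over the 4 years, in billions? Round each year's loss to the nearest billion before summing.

$4,325 billion

Year 2001: gap = -1.5 × (9.6 - 5.3) = -6.45%, loss ≈ 21341 × 6.45/100 ≈ 1376.
Year 2002: gap = -1.5 × (9.51 - 5.3) = -6.315%, loss ≈ 21341 × 6.315/100 ≈ 1348.
Year 2003: gap = -1.5 × (8.93 - 5.3) = -5.445%, loss ≈ 21341 × 5.445/100 ≈ 1162.
Year 2004: gap = -1.5 × (6.67 - 5.3) = -2.055%, loss ≈ 21341 × 2.055/100 ≈ 439.
Total lost output = 1376 + 1348 + 1162 + 439 = 4325 billion.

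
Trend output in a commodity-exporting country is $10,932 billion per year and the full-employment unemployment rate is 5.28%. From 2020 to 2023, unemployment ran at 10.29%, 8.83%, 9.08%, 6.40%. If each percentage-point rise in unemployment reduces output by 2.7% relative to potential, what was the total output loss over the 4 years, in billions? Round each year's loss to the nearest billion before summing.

Year 2020: gap = -2.7 × (10.29 - 5.28) = -13.527%, loss ≈ 10932 × 13.527/100 ≈ 1479.
Year 2021: gap = -2.7 × (8.83 - 5.28) = -9.585%, loss ≈ 10932 × 9.585/100 ≈ 1048.
Year 2022: gap = -2.7 × (9.08 - 5.28) = -10.26%, loss ≈ 10932 × 10.26/100 ≈ 1122.
Year 2023: gap = -2.7 × (6.4 - 5.28) = -3.024%, loss ≈ 10932 × 3.024/100 ≈ 331.
Total lost output = 1479 + 1048 + 1122 + 331 = 3980 billion.

$3,980 billion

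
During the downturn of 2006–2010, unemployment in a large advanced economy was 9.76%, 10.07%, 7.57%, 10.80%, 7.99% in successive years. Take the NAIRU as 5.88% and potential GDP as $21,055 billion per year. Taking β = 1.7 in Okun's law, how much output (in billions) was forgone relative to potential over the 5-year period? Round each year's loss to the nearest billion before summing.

$6,010 billion

Year 2006: gap = -1.7 × (9.76 - 5.88) = -6.596%, loss ≈ 21055 × 6.596/100 ≈ 1389.
Year 2007: gap = -1.7 × (10.07 - 5.88) = -7.123%, loss ≈ 21055 × 7.123/100 ≈ 1500.
Year 2008: gap = -1.7 × (7.57 - 5.88) = -2.873%, loss ≈ 21055 × 2.873/100 ≈ 605.
Year 2009: gap = -1.7 × (10.8 - 5.88) = -8.364%, loss ≈ 21055 × 8.364/100 ≈ 1761.
Year 2010: gap = -1.7 × (7.99 - 5.88) = -3.587%, loss ≈ 21055 × 3.587/100 ≈ 755.
Total lost output = 1389 + 1500 + 605 + 1761 + 755 = 6010 billion.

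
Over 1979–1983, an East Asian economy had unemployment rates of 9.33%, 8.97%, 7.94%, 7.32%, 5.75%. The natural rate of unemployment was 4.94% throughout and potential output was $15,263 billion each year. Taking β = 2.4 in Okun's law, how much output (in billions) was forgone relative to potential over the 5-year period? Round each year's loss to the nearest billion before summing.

$5,352 billion

Year 1979: gap = -2.4 × (9.33 - 4.94) = -10.536%, loss ≈ 15263 × 10.536/100 ≈ 1608.
Year 1980: gap = -2.4 × (8.97 - 4.94) = -9.672%, loss ≈ 15263 × 9.672/100 ≈ 1476.
Year 1981: gap = -2.4 × (7.94 - 4.94) = -7.2%, loss ≈ 15263 × 7.2/100 ≈ 1099.
Year 1982: gap = -2.4 × (7.32 - 4.94) = -5.712%, loss ≈ 15263 × 5.712/100 ≈ 872.
Year 1983: gap = -2.4 × (5.75 - 4.94) = -1.944%, loss ≈ 15263 × 1.944/100 ≈ 297.
Total lost output = 1608 + 1476 + 1099 + 872 + 297 = 5352 billion.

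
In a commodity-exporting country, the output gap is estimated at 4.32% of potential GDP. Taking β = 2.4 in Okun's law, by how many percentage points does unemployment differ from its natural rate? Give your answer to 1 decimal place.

Okun's law: output gap = -β × (u - u*), so u - u* = -(output gap)/β.
u - u* = -(4.32)/2.4 = -1.8 percentage points.

-1.8 percentage points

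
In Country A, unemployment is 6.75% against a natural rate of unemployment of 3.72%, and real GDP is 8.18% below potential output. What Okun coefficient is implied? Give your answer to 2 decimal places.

β ≈ 2.70

Okun's law: output gap = -β × (u - u*).
-8.18 = -β × (6.75 - 3.72) = -β × 3.03, so β = 8.18/3.03 = 2.70.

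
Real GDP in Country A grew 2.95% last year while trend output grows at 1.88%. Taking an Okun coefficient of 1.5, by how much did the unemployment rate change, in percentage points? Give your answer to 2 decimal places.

-0.71 percentage points

Growth-rate Okun's law: g_Y = g_Y* - β × Δu, so Δu = (g_Y* - g_Y)/β.
Δu = (1.88 - 2.95)/1.5 = -1.07/1.5 = -0.71 percentage points.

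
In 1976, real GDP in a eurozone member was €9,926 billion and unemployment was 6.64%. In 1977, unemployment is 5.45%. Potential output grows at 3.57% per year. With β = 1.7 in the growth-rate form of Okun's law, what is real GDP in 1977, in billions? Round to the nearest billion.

€10,481 billion

Δu = 5.45 - 6.64 = -1.19 points.
Okun's law (growth form): g_Y = g_Y* - β × Δu = 3.57 - 1.7 × (-1.19) = 3.57 + 2.023 = 5.593%.
Real GDP in the next year = 9926 × (1 + 5.593/100) = 9926 × 1.05593 ≈ 10481 billion.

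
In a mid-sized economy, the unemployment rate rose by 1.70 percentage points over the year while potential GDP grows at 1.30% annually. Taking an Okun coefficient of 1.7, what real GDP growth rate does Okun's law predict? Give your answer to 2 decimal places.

-1.59%

Growth-rate Okun's law: g_Y = g_Y* - β × Δu.
g_Y = 1.30 - 1.7 × (1.70) = 1.3 - 2.89 = -1.59%, i.e. -1.59% to 2 d.p.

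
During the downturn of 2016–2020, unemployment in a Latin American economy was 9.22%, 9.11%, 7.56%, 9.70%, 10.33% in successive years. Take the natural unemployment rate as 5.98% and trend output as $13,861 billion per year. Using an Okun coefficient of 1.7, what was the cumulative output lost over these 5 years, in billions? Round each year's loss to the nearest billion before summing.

$3,775 billion

Year 2016: gap = -1.7 × (9.22 - 5.98) = -5.508%, loss ≈ 13861 × 5.508/100 ≈ 763.
Year 2017: gap = -1.7 × (9.11 - 5.98) = -5.321%, loss ≈ 13861 × 5.321/100 ≈ 738.
Year 2018: gap = -1.7 × (7.56 - 5.98) = -2.686%, loss ≈ 13861 × 2.686/100 ≈ 372.
Year 2019: gap = -1.7 × (9.7 - 5.98) = -6.324%, loss ≈ 13861 × 6.324/100 ≈ 877.
Year 2020: gap = -1.7 × (10.33 - 5.98) = -7.395%, loss ≈ 13861 × 7.395/100 ≈ 1025.
Total lost output = 763 + 738 + 372 + 877 + 1025 = 3775 billion.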